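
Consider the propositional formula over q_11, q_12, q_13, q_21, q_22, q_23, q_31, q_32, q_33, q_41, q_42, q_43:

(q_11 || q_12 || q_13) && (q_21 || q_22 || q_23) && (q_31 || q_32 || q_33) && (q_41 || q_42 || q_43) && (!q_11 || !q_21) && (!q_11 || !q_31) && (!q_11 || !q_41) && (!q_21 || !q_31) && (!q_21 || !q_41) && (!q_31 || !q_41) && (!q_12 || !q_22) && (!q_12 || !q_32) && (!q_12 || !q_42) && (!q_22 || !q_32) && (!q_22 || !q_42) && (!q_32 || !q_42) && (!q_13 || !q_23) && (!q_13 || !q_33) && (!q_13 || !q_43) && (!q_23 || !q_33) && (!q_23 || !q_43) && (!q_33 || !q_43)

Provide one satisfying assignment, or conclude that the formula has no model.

UNSATISFIABLE

Try q_11 = false.
Try q_12 = true.
The clause (!q_22) is unit, so q_22 = false.
The clause (!q_32) is unit, so q_32 = false.
The clause (!q_42) is unit, so q_42 = false.
Try q_21 = true.
The clause (!q_31) is unit, so q_31 = false.
The clause (q_33) is unit, so q_33 = true.
The clause (!q_41) is unit, so q_41 = false.
The clause (q_43) is unit, so q_43 = true.
Now (!q_43) is unsatisfied and unit — conflict.
Undo q_21 and try q_21 = false.
The clause (q_23) is unit, so q_23 = true.
The clause (!q_13) is unit, so q_13 = false.
The clause (!q_33) is unit, so q_33 = false.
The clause (q_31) is unit, so q_31 = true.
The clause (!q_41) is unit, so q_41 = false.
The clause (q_43) is unit, so q_43 = true.
Now (!q_43) is unsatisfied and unit — conflict.
Either choice for q_21 ends in contradiction.
Undo q_12 and try q_12 = false.
The clause (q_13) is unit, so q_13 = true.
The clause (!q_23) is unit, so q_23 = false.
The clause (!q_33) is unit, so q_33 = false.
The clause (!q_43) is unit, so q_43 = false.
Try q_21 = true.
The clause (!q_31) is unit, so q_31 = false.
The clause (q_32) is unit, so q_32 = true.
The clause (!q_41) is unit, so q_41 = false.
The clause (q_42) is unit, so q_42 = true.
Now (!q_42) is unsatisfied and unit — conflict.
Undo q_21 and try q_21 = false.
The clause (q_22) is unit, so q_22 = true.
The clause (!q_32) is unit, so q_32 = false.
The clause (q_31) is unit, so q_31 = true.
The clause (!q_41) is unit, so q_41 = false.
The clause (q_42) is unit, so q_42 = true.
Now (!q_42) is unsatisfied and unit — conflict.
Either choice for q_21 ends in contradiction.
Either choice for q_12 ends in contradiction.
Undo q_11 and try q_11 = true.
The clause (!q_21) is unit, so q_21 = false.
The clause (!q_31) is unit, so q_31 = false.
The clause (!q_41) is unit, so q_41 = false.
Try q_22 = true.
The clause (!q_12) is unit, so q_12 = false.
The clause (!q_32) is unit, so q_32 = false.
The clause (q_33) is unit, so q_33 = true.
The clause (!q_42) is unit, so q_42 = false.
The clause (q_43) is unit, so q_43 = true.
Now (!q_43) is unsatisfied and unit — conflict.
Undo q_22 and try q_22 = false.
The clause (q_23) is unit, so q_23 = true.
The clause (!q_13) is unit, so q_13 = false.
The clause (!q_33) is unit, so q_33 = false.
The clause (q_32) is unit, so q_32 = true.
The clause (!q_12) is unit, so q_12 = false.
The clause (!q_42) is unit, so q_42 = false.
The clause (q_43) is unit, so q_43 = true.
Now (!q_43) is unsatisfied and unit — conflict.
Either choice for q_22 ends in contradiction.
Either choice for q_11 ends in contradiction.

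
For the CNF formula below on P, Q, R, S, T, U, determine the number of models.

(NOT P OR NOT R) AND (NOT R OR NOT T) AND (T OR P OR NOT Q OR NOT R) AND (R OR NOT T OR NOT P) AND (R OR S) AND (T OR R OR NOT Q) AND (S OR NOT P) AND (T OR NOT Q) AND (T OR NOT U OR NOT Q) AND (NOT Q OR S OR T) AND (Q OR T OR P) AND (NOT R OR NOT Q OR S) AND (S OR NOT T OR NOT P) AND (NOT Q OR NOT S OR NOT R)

6

There are 2^6 = 64 truth assignments over (P, Q, R, S, T, U).
Split on U. With U = true, the clauses containing U are satisfied and NOT U drops from the rest; 3 of the 2^5 = 32 assignments to the other variables satisfy what remains.
With U = false, by the same count on the reduced clause set, 3 assignments work.
Total: 3 + 3 = 6.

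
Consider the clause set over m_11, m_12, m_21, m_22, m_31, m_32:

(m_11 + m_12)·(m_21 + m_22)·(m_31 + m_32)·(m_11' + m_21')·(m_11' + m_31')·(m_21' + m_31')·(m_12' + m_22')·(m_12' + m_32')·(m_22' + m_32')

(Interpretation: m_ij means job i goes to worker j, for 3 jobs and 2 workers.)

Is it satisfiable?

Unsatisfiable

Case m_11 = 1:
(m_21') alone gives m_21 = 0.
(m_22) alone gives m_22 = 1.
(m_31') alone gives m_31 = 0.
(m_32) alone gives m_32 = 1.
Now (m_32') is unsatisfied and unit — conflict.
That branch fails; take m_11 = 0 instead.
(m_12) alone gives m_12 = 1.
(m_22') alone gives m_22 = 0.
(m_21) alone gives m_21 = 1.
(m_31') alone gives m_31 = 0.
(m_32) alone gives m_32 = 1.
Now (m_32') is unsatisfied and unit — conflict.
Both values of m_11 lead to a conflict.
No assignment satisfies every clause.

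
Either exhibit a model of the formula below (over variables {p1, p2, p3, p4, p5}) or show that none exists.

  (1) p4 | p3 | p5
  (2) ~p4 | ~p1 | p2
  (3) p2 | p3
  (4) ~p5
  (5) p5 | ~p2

(~p5) alone gives p5 = 0.
(~p2) alone gives p2 = 0.
(p3) alone gives p3 = 1.
Try p4 = 0.
All clauses hold; p1 can take either value.

p1=1,  p2=0,  p3=1,  p4=0,  p5=0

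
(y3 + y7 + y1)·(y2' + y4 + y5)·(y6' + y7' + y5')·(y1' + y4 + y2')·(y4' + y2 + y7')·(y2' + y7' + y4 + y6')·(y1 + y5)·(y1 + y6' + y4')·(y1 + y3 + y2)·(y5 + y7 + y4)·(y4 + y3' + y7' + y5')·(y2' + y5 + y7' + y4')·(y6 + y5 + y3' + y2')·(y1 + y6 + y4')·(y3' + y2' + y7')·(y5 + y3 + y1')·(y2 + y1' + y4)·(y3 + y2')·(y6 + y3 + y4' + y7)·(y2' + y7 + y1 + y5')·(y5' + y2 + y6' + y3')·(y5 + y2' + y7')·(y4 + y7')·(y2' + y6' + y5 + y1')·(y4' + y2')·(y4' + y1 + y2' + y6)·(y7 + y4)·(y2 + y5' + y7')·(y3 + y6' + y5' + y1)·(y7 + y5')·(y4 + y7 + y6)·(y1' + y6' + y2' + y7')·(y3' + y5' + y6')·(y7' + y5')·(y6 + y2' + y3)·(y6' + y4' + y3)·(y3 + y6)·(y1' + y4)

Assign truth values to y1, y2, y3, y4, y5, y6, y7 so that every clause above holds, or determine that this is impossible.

y1=1,  y2=0,  y3=1,  y4=1,  y5=0,  y6=1,  y7=0

Try y1 = 1.
The clause (y4) is unit, so y4 = 1.
The clause (y2') is unit, so y2 = 0.
The clause (y7') is unit, so y7 = 0.
The clause (y5') is unit, so y5 = 0.
The clause (y3) is unit, so y3 = 1.
Every clause is now satisfied; y6 is unconstrained.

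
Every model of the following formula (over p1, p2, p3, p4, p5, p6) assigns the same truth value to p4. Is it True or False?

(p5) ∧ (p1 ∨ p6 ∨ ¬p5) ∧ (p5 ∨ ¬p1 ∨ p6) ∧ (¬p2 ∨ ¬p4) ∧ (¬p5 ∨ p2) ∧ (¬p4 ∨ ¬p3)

False

Suppose p4 = True.
(p5) alone gives p5 = True.
(¬p2) alone gives p2 = False.
Now (p2) is unsatisfied and unit — conflict.
So every satisfying assignment has p4 = False.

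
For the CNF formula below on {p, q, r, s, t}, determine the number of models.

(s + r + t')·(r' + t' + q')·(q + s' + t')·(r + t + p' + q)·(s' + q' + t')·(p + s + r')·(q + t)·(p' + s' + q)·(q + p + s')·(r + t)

4

There are 2^5 = 32 truth assignments over (p, q, r, s, t).
Split on q. With q = 1, the clauses containing q are satisfied and q' drops from the rest; 3 of the 2^4 = 16 assignments to the other variables satisfy what remains.
With q = 0, by the same count on the reduced clause set, 1 assignment works.
Total: 3 + 1 = 4.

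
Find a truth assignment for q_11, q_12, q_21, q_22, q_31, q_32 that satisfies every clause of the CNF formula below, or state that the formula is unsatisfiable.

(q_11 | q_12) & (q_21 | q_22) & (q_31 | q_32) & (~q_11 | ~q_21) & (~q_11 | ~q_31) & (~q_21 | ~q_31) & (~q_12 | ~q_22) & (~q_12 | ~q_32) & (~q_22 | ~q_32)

UNSATISFIABLE

Suppose q_11 = 1.
Unit clause (~q_21) forces q_21 = 0.
Unit clause (q_22) forces q_22 = 1.
Unit clause (~q_31) forces q_31 = 0.
Unit clause (q_32) forces q_32 = 1.
But (~q_32) is also a unit clause — contradiction.
Undo q_11 and try q_11 = 0.
Unit clause (q_12) forces q_12 = 1.
Unit clause (~q_22) forces q_22 = 0.
Unit clause (q_21) forces q_21 = 1.
Unit clause (~q_31) forces q_31 = 0.
Unit clause (q_32) forces q_32 = 1.
But (~q_32) is also a unit clause — contradiction.
Either choice for q_11 ends in contradiction.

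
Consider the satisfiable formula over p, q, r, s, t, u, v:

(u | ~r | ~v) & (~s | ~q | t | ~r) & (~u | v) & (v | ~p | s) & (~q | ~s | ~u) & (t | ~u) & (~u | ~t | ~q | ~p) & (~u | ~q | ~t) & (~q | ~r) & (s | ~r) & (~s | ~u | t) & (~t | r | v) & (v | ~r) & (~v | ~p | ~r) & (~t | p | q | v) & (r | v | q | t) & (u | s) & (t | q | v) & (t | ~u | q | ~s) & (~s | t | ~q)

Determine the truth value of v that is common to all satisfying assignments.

Suppose v = 0.
From the singleton clause (~u), u = 0.
From the singleton clause (~r), r = 0.
From the singleton clause (~t), t = 0.
From the singleton clause (q), q = 1.
From the singleton clause (s), s = 1.
That conflicts with the unit clause (~s).
So every satisfying assignment has v = True.

True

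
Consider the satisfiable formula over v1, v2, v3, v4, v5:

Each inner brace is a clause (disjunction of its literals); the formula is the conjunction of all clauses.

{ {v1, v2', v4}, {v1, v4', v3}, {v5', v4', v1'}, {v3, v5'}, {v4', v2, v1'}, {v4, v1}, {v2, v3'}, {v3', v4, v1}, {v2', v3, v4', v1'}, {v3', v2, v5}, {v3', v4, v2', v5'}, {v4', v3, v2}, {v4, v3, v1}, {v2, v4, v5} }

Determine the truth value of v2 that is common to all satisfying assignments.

Suppose v2 = 0.
Unit clause (v3') forces v3 = 0.
Unit clause (v5') forces v5 = 0.
Unit clause (v4') forces v4 = 0.
That conflicts with the unit clause (v4).
So every satisfying assignment has v2 = True.

True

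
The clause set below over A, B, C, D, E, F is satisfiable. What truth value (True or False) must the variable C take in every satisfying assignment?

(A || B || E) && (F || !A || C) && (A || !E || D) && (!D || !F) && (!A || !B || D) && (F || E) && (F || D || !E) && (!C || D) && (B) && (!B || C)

True

Suppose C = false.
(B) alone gives B = true.
Now (!B) is unsatisfied and unit — conflict.
So every satisfying assignment has C = True.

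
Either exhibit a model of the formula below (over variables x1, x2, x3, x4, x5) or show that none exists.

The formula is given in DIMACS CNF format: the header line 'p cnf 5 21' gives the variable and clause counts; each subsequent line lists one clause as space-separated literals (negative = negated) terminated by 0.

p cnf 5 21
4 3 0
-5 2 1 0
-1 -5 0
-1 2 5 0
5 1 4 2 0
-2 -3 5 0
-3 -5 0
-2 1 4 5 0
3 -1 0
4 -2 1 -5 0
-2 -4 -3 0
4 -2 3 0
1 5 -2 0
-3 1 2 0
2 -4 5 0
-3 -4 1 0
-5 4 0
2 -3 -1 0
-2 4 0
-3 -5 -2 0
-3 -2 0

x1 ↦ False, x2 ↦ True, x3 ↦ False, x4 ↦ True, x5 ↦ True

Branch on x4: set x4 = True.
Branch on x1: set x1 = False.
The clause (¬x3) is unit, so x3 = False.
Branch on x5: set x5 = True.
The clause (x2) is unit, so x2 = True.
This assignment satisfies each clause.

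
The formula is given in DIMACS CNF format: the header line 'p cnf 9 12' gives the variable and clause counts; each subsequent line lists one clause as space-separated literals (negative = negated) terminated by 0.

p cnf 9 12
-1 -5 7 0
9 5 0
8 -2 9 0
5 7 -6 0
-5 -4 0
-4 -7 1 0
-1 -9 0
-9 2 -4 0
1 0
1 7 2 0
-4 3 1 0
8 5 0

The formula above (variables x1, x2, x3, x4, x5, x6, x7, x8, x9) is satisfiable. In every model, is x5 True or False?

True

Suppose x5 = False.
From the singleton clause (x9), x9 = True.
From the singleton clause (¬x1), x1 = False.
That conflicts with the unit clause (x1).
So every satisfying assignment has x5 = True.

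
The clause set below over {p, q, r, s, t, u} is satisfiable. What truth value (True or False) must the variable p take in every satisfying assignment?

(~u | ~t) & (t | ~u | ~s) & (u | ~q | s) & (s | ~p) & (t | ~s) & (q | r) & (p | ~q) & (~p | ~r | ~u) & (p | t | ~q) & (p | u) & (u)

Suppose p = 1.
The clause (s) is unit, so s = 1.
The clause (t) is unit, so t = 1.
The clause (~u) is unit, so u = 0.
That conflicts with the unit clause (u).
So every satisfying assignment has p = False.

False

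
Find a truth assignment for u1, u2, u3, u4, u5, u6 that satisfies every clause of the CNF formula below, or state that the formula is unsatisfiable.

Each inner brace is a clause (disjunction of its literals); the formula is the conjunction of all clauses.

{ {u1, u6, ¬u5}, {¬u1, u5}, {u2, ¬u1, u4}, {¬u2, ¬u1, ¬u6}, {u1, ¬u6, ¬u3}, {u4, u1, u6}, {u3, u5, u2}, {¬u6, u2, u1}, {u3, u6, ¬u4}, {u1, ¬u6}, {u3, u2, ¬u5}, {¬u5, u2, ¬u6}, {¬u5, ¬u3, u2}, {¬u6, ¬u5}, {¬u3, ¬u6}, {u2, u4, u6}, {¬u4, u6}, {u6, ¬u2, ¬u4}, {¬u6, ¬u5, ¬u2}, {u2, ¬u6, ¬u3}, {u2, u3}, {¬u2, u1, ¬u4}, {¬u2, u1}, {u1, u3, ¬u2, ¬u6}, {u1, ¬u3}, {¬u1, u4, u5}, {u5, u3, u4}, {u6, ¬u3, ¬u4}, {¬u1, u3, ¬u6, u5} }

Try u1 = True.
The clause (u5) is unit, so u5 = True.
The clause (¬u6) is unit, so u6 = False.
The clause (¬u4) is unit, so u4 = False.
The clause (u2) is unit, so u2 = True.
All clauses hold; u3 can take either value.

u1: True, u2: True, u3: False, u4: False, u5: True, u6: False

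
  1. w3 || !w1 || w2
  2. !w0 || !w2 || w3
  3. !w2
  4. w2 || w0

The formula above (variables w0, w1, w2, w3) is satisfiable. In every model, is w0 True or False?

Suppose w0 = false.
(!w2) alone gives w2 = false.
Now (w2) is unsatisfied and unit — conflict.
So every satisfying assignment has w0 = True.

True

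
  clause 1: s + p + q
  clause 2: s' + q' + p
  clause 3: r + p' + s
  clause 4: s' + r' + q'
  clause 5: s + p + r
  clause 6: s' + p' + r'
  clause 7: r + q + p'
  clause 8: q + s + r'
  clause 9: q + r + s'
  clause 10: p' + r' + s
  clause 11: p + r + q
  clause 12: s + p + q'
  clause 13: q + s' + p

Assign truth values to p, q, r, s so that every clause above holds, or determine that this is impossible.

p: 1, q: 1, r: 0, s: 1

Try s = 1.
Try q = 1.
Unit clause (p) forces p = 1.
Unit clause (r') forces r = 0.
Every clause now holds.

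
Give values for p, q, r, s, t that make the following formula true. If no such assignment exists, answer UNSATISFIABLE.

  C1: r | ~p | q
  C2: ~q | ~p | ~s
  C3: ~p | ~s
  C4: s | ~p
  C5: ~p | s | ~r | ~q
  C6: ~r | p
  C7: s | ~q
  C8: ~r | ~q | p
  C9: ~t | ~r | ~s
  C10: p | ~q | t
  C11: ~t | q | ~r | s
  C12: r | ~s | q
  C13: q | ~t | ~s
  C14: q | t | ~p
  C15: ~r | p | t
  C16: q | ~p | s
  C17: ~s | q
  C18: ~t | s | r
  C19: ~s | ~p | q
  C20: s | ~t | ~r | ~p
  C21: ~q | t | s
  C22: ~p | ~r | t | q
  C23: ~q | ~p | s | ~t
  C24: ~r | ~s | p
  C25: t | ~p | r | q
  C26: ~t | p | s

p: 0, q: 0, r: 0, s: 0, t: 0

Case p = 0:
From the singleton clause (~r), r = 0.
Case s = 0:
From the singleton clause (~q), q = 0.
From the singleton clause (~t), t = 0.
This assignment satisfies each clause.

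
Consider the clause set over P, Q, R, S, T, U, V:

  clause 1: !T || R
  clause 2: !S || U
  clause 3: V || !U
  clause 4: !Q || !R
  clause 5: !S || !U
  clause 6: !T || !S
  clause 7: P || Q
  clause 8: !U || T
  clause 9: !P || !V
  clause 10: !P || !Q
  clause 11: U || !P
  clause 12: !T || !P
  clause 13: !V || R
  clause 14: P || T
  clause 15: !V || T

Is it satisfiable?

Unsatisfiable

Case T = false:
The clause (!U) is unit, so U = false.
The clause (!S) is unit, so S = false.
The clause (!P) is unit, so P = false.
Now (P) is unsatisfied and unit — conflict.
That branch fails; take T = true instead.
The clause (R) is unit, so R = true.
The clause (!Q) is unit, so Q = false.
The clause (!S) is unit, so S = false.
The clause (P) is unit, so P = true.
Now (!P) is unsatisfied and unit — conflict.
Both values of T lead to a conflict.
No assignment satisfies every clause.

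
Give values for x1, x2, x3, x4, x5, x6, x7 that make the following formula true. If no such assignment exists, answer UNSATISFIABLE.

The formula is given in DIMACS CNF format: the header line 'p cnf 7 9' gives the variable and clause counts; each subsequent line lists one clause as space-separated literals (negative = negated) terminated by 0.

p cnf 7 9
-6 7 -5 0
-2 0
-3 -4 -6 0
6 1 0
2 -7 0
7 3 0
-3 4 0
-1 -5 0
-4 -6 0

x1=True, x2=False, x3=True, x4=True, x5=False, x6=False, x7=False

(¬x2) alone gives x2 = False.
(¬x7) alone gives x7 = False.
(x3) alone gives x3 = True.
(x4) alone gives x4 = True.
(¬x6) alone gives x6 = False.
(x1) alone gives x1 = True.
(¬x5) alone gives x5 = False.
Every clause now holds.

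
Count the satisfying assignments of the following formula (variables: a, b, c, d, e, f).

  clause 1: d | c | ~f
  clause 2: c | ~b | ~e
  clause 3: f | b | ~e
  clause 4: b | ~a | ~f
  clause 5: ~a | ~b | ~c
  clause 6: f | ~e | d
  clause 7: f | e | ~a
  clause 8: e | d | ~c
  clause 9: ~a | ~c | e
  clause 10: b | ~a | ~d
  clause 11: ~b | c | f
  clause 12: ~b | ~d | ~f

There are 2^6 = 64 truth assignments over (a, b, c, d, e, f).
Split on a. With a = 1, the clauses containing a are satisfied and ~a drops from the rest; 0 of the 2^5 = 32 assignments to the other variables satisfy what remains.
With a = 0, by the same count on the reduced clause set, 11 assignments work.
Total: 0 + 11 = 11.

11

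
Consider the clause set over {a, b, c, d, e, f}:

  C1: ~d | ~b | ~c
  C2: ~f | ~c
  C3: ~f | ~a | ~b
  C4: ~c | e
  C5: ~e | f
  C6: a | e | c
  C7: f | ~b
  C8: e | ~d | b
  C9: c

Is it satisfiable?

From the singleton clause (c), c = 1.
From the singleton clause (~f), f = 0.
From the singleton clause (e), e = 1.
Now (~e) is unsatisfied and unit — conflict.
No assignment satisfies every clause.

No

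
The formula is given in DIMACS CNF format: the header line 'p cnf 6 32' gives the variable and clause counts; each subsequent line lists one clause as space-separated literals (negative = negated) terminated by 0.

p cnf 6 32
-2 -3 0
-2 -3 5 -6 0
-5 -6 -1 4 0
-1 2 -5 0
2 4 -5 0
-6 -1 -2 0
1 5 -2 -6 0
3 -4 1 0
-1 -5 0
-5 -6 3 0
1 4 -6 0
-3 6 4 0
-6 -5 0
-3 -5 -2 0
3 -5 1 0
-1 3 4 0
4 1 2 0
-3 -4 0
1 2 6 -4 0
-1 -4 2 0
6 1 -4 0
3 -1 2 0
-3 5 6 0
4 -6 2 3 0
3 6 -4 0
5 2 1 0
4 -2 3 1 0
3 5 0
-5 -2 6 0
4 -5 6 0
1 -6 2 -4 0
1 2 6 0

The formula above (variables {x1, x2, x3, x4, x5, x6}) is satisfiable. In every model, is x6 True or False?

Suppose x6 = False.
Try x2 = False.
Unit clause (x1) forces x1 = True.
Unit clause (¬x5) forces x5 = False.
Unit clause (¬x4) forces x4 = False.
Unit clause (¬x3) forces x3 = False.
Now (x3) is unsatisfied and unit — conflict.
Undo x2 and try x2 = True.
Unit clause (¬x3) forces x3 = False.
Unit clause (¬x4) forces x4 = False.
Unit clause (¬x1) forces x1 = False.
Now (x1) is unsatisfied and unit — conflict.
Both values of x2 lead to a conflict.
So every satisfying assignment has x6 = True.

True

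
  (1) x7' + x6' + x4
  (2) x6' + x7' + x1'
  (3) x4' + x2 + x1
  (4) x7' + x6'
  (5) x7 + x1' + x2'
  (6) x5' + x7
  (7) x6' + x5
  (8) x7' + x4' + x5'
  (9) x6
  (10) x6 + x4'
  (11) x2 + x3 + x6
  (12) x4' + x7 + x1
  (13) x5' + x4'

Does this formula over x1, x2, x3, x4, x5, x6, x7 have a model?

No

From the singleton clause (x6), x6 = 1.
From the singleton clause (x7'), x7 = 0.
From the singleton clause (x5'), x5 = 0.
But (x5) is also a unit clause — contradiction.
No assignment satisfies every clause.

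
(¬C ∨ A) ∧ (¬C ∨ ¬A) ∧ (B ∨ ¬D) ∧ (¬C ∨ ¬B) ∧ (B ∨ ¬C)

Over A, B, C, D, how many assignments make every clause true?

6

There are 2^4 = 16 truth assignments over (A, B, C, D).
Check each against the 5 clauses (columns in the order A, B, C, D):
  F F F F  ✓ satisfies all
  F F F T  ✗ fails (B ∨ ¬D)
  F F T F  ✗ fails (¬C ∨ A)
  F F T T  ✗ fails (¬C ∨ A)
  F T F F  ✓ satisfies all
  F T F T  ✓ satisfies all
  F T T F  ✗ fails (¬C ∨ A)
  F T T T  ✗ fails (¬C ∨ A)
  T F F F  ✓ satisfies all
  T F F T  ✗ fails (B ∨ ¬D)
  T F T F  ✗ fails (¬C ∨ ¬A)
  T F T T  ✗ fails (¬C ∨ ¬A)
  T T F F  ✓ satisfies all
  T T F T  ✓ satisfies all
  T T T F  ✗ fails (¬C ∨ ¬A)
  T T T T  ✗ fails (¬C ∨ ¬A)
6 of the 16 rows are models.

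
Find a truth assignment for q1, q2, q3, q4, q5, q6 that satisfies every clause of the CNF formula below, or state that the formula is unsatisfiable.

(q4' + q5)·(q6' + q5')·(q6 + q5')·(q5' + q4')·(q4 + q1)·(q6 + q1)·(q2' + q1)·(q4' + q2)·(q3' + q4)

q1 ↦ 1, q2 ↦ 1, q3 ↦ 0, q4 ↦ 0, q5 ↦ 0, q6 ↦ 0

Try q4 = 0.
The clause (q1) is unit, so q1 = 1.
The clause (q3') is unit, so q3 = 0.
Try q6 = 0.
The clause (q5') is unit, so q5 = 0.
Every clause is now satisfied; q2 is unconstrained.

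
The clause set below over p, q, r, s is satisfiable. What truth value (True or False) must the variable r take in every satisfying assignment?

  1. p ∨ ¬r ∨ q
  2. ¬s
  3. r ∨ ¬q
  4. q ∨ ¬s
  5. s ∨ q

Suppose r = False.
From the singleton clause (¬s), s = False.
From the singleton clause (¬q), q = False.
But (q) is also a unit clause — contradiction.
So every satisfying assignment has r = True.

True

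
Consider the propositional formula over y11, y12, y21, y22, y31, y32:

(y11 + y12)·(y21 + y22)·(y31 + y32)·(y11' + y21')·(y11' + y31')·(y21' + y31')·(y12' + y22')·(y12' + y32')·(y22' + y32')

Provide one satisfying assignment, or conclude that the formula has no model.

UNSATISFIABLE

Case y11 = 1:
From the singleton clause (y21'), y21 = 0.
From the singleton clause (y22), y22 = 1.
From the singleton clause (y31'), y31 = 0.
From the singleton clause (y32), y32 = 1.
But (y32') is also a unit clause — contradiction.
So y11 must be the other value — set y11 = 0.
From the singleton clause (y12), y12 = 1.
From the singleton clause (y22'), y22 = 0.
From the singleton clause (y21), y21 = 1.
From the singleton clause (y31'), y31 = 0.
From the singleton clause (y32), y32 = 1.
But (y32') is also a unit clause — contradiction.
Neither y11 = 1 nor y11 = 0 works.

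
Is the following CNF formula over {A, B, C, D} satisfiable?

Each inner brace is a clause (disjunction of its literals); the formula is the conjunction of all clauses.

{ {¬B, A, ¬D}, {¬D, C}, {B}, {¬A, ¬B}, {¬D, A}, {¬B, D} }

No

(B) alone gives B = True.
(¬A) alone gives A = False.
(¬D) alone gives D = False.
Now (D) is unsatisfied and unit — conflict.
No assignment satisfies every clause.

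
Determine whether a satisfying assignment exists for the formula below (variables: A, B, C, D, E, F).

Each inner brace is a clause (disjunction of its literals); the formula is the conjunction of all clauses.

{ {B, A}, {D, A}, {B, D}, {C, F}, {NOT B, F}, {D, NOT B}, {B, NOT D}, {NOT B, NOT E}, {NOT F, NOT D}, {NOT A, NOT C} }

Try B = true.
Unit clause (F) forces F = true.
Unit clause (D) forces D = true.
That conflicts with the unit clause (NOT D).
So B must be the other value — set B = false.
Unit clause (A) forces A = true.
Unit clause (D) forces D = true.
That conflicts with the unit clause (NOT D).
Neither B = true nor B = false works.
No assignment satisfies every clause.

No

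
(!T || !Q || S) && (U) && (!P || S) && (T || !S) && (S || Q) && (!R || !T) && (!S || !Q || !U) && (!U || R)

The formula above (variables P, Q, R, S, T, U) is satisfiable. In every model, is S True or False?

Suppose S = true.
Unit clause (U) forces U = true.
Unit clause (T) forces T = true.
Unit clause (!R) forces R = false.
That conflicts with the unit clause (R).
So every satisfying assignment has S = False.

False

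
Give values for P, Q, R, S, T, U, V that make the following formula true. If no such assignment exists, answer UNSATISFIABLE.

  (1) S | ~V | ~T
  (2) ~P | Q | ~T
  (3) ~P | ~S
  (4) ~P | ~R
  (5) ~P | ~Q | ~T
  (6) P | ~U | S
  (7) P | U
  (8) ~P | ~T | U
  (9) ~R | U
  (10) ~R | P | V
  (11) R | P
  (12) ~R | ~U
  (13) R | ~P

Suppose P = 0.
The clause (U) is unit, so U = 1.
The clause (S) is unit, so S = 1.
The clause (R) is unit, so R = 1.
That conflicts with the unit clause (~R).
Undo P and try P = 1.
The clause (~S) is unit, so S = 0.
The clause (~R) is unit, so R = 0.
That conflicts with the unit clause (R).
Either choice for P ends in contradiction.

UNSATISFIABLE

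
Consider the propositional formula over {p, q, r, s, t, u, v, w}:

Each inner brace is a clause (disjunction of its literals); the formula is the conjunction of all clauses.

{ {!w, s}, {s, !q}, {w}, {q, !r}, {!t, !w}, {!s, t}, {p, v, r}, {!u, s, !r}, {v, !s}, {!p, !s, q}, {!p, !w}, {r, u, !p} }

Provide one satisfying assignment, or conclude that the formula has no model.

The clause (w) is unit, so w = true.
The clause (s) is unit, so s = true.
The clause (!t) is unit, so t = false.
Now (t) is unsatisfied and unit — conflict.

UNSATISFIABLE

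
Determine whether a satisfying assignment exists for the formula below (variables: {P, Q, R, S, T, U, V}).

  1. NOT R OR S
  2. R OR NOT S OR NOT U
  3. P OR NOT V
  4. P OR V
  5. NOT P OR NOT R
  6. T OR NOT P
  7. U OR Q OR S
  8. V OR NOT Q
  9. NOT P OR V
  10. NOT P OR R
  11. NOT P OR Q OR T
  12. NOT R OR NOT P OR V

Suppose R = false.
(NOT P) alone gives P = false.
(NOT V) alone gives V = false.
Now (V) is unsatisfied and unit — conflict.
Undo R and try R = true.
(S) alone gives S = true.
(NOT P) alone gives P = false.
(NOT V) alone gives V = false.
Now (V) is unsatisfied and unit — conflict.
Neither R = true nor R = false works.
No assignment satisfies every clause.

No, unsatisfiable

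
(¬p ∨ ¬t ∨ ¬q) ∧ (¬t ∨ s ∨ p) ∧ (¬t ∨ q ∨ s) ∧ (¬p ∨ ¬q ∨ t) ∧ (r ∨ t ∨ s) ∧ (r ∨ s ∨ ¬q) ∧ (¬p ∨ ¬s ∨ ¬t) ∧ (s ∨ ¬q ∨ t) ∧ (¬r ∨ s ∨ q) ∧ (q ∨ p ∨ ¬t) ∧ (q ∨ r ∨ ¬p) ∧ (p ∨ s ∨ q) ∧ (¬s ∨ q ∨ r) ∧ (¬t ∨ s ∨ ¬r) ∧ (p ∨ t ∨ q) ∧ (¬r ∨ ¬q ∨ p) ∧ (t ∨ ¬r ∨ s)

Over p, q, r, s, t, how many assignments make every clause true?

There are 2^5 = 32 truth assignments over (p, q, r, s, t).
Split on s. With s = True, the clauses containing s are satisfied and ¬s drops from the rest; 3 of the 2^4 = 16 assignments to the other variables satisfy what remains.
With s = False, by the same count on the reduced clause set, 0 assignments work.
Total: 3 + 0 = 3.

3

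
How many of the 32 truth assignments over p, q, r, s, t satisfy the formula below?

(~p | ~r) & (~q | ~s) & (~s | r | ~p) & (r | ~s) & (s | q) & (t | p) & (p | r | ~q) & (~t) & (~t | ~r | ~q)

There are 2^5 = 32 truth assignments over (p, q, r, s, t).
Split on r. With r = 1, the clauses containing r are satisfied and ~r drops from the rest; 0 of the 2^4 = 16 assignments to the other variables satisfy what remains.
With r = 0, by the same count on the reduced clause set, 1 assignment works.
(One model: p=T, q=T, r=F, s=F, t=F.)
Total: 0 + 1 = 1.

1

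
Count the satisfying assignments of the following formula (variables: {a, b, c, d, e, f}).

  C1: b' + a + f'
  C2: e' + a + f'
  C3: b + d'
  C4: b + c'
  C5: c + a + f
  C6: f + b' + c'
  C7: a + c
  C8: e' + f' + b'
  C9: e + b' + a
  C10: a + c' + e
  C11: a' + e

There are 2^6 = 64 truth assignments over (a, b, c, d, e, f).
Split on b. With b = 1, the clauses containing b are satisfied and b' drops from the rest; 2 of the 2^5 = 32 assignments to the other variables satisfy what remains.
With b = 0, by the same count on the reduced clause set, 2 assignments work.
(One model: a=T, b=F, c=F, d=F, e=T, f=F.)
Total: 2 + 2 = 4.

4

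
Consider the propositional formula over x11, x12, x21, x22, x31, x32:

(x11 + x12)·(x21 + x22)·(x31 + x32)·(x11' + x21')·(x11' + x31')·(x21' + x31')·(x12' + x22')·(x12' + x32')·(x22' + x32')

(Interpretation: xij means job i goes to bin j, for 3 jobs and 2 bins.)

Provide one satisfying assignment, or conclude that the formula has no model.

UNSATISFIABLE

Suppose x11 = 1.
From the singleton clause (x21'), x21 = 0.
From the singleton clause (x22), x22 = 1.
From the singleton clause (x31'), x31 = 0.
From the singleton clause (x32), x32 = 1.
But (x32') is also a unit clause — contradiction.
So x11 must be the other value — set x11 = 0.
From the singleton clause (x12), x12 = 1.
From the singleton clause (x22'), x22 = 0.
From the singleton clause (x21), x21 = 1.
From the singleton clause (x31'), x31 = 0.
From the singleton clause (x32), x32 = 1.
But (x32') is also a unit clause — contradiction.
Neither x11 = 1 nor x11 = 0 works.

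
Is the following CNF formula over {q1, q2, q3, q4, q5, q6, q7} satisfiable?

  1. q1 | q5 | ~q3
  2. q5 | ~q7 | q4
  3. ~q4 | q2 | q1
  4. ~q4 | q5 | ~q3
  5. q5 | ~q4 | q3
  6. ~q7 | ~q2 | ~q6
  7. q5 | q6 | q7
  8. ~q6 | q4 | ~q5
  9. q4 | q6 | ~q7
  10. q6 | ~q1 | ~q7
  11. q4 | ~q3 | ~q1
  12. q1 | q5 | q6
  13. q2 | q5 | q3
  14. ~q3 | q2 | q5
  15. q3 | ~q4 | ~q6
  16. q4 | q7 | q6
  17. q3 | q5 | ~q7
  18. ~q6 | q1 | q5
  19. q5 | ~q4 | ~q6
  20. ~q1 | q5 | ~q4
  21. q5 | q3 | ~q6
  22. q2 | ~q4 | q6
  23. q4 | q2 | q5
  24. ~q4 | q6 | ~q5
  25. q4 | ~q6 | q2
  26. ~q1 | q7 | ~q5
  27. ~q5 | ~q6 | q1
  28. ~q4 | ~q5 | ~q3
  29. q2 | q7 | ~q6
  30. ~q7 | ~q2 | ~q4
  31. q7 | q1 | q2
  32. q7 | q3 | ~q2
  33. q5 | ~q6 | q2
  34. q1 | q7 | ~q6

Suppose q1 = 1.
Suppose q6 = 1.
Suppose q7 = 0.
From the singleton clause (~q5), q5 = 0.
From the singleton clause (~q4), q4 = 0.
From the singleton clause (~q3), q3 = 0.
But (q3) is also a unit clause — contradiction.
Backtrack on q7: now try q7 = 1.
From the singleton clause (~q2), q2 = 0.
From the singleton clause (q4), q4 = 1.
From the singleton clause (q3), q3 = 1.
From the singleton clause (q5), q5 = 1.
But (~q5) is also a unit clause — contradiction.
Neither q7 = 1 nor q7 = 0 works.
Backtrack on q6: now try q6 = 0.
From the singleton clause (~q7), q7 = 0.
From the singleton clause (q5), q5 = 1.
But (~q5) is also a unit clause — contradiction.
Neither q6 = 1 nor q6 = 0 works.
Backtrack on q1: now try q1 = 0.
Suppose q5 = 1.
From the singleton clause (~q6), q6 = 0.
From the singleton clause (~q4), q4 = 0.
From the singleton clause (~q7), q7 = 0.
But (q7) is also a unit clause — contradiction.
Backtrack on q5: now try q5 = 0.
From the singleton clause (~q3), q3 = 0.
From the singleton clause (~q4), q4 = 0.
From the singleton clause (~q7), q7 = 0.
From the singleton clause (q6), q6 = 1.
But (~q6) is also a unit clause — contradiction.
Neither q5 = 1 nor q5 = 0 works.
Neither q1 = 1 nor q1 = 0 works.
No assignment satisfies every clause.

No, unsatisfiable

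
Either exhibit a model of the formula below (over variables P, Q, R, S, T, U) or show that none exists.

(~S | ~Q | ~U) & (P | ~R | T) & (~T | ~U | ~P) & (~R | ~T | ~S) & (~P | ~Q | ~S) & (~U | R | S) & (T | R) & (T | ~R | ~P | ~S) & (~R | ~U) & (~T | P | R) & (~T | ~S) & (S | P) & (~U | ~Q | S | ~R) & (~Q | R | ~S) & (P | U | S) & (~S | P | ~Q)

P: 1, Q: 1, R: 1, S: 0, T: 1, U: 0

Branch on T: set T = 1.
Unit clause (~S) forces S = 0.
Unit clause (P) forces P = 1.
Unit clause (~U) forces U = 0.
Every clause is now satisfied; Q, R are unconstrained.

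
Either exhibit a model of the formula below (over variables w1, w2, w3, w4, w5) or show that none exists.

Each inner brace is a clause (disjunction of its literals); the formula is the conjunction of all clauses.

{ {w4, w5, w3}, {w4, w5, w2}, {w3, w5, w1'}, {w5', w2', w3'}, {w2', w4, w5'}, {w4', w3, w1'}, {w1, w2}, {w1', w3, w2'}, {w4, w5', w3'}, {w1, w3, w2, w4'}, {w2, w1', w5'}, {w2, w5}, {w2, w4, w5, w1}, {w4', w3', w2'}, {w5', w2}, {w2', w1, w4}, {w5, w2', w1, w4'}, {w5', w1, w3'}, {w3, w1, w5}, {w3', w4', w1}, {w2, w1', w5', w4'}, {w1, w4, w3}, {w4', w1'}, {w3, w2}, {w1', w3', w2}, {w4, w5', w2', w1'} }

w1: 0, w2: 1, w3: 0, w4: 1, w5: 1

Case w1 = 0:
Unit clause (w2) forces w2 = 1.
Unit clause (w4) forces w4 = 1.
Unit clause (w3') forces w3 = 0.
Unit clause (w5) forces w5 = 1.
All clauses are satisfied.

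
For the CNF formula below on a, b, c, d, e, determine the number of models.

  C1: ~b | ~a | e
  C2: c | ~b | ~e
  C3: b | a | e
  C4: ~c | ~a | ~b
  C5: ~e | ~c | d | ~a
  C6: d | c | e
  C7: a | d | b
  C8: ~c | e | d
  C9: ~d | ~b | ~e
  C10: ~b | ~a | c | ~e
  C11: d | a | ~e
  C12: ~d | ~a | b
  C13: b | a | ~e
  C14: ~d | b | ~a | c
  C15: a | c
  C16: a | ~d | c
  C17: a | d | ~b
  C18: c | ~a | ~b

There are 2^5 = 32 truth assignments over (a, b, c, d, e).
Split on c. With c = 1, the clauses containing c are satisfied and ~c drops from the rest; 1 of the 2^4 = 16 assignments to the other variables satisfy what remains.
With c = 0, by the same count on the reduced clause set, 1 assignment works.
(One model: a=F, b=T, c=T, d=T, e=F.)
Total: 1 + 1 = 2.

2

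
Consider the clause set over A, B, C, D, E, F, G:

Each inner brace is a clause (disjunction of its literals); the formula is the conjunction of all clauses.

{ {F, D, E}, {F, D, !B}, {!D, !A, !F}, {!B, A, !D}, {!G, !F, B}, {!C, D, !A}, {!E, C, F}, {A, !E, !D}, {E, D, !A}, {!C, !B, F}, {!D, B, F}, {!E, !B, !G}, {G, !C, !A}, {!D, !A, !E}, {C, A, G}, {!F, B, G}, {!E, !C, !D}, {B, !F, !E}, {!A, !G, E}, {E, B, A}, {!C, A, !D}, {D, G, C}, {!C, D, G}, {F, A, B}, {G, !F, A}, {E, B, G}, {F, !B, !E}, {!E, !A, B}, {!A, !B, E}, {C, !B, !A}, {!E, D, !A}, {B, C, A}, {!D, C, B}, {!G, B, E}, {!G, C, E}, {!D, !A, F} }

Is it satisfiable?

Yes, satisfiable

Try F = true.
Try D = false.
Try G = true.
The clause (B) is unit, so B = true.
The clause (!E) is unit, so E = false.
The clause (!A) is unit, so A = false.
The clause (C) is unit, so C = true.
This assignment satisfies each clause.
A satisfying assignment: A=false,  B=true,  C=true,  D=false,  E=false,  F=true,  G=true.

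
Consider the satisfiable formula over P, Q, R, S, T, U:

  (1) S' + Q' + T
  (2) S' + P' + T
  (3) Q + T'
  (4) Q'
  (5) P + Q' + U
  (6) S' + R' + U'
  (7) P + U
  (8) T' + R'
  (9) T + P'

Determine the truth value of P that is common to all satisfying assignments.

False

Suppose P = 1.
(Q') alone gives Q = 0.
(T') alone gives T = 0.
That conflicts with the unit clause (T).
So every satisfying assignment has P = False.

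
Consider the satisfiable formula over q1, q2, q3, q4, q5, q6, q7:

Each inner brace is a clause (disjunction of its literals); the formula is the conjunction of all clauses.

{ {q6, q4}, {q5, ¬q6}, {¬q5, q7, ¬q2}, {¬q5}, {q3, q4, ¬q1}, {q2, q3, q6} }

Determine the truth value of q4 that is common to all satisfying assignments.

True

Suppose q4 = False.
Unit clause (q6) forces q6 = True.
Unit clause (q5) forces q5 = True.
That conflicts with the unit clause (¬q5).
So every satisfying assignment has q4 = True.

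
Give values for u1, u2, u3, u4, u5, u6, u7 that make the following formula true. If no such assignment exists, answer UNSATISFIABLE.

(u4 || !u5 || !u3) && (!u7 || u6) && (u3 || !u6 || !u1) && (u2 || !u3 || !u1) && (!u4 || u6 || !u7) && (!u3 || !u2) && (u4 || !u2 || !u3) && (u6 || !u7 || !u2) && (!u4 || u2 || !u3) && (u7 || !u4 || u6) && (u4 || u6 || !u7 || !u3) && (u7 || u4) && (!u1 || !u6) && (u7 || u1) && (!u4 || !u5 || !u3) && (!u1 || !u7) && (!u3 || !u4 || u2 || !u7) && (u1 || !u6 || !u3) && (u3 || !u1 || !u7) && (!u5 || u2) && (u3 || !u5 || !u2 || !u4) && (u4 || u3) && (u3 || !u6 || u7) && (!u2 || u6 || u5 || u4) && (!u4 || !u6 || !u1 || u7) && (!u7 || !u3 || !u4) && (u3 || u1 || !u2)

Try u7 = true.
From the singleton clause (u6), u6 = true.
From the singleton clause (!u1), u1 = false.
From the singleton clause (!u3), u3 = false.
From the singleton clause (u4), u4 = true.
From the singleton clause (!u2), u2 = false.
From the singleton clause (!u5), u5 = false.
All clauses are satisfied.

u1=false, u2=false, u3=false, u4=true, u5=false, u6=true, u7=true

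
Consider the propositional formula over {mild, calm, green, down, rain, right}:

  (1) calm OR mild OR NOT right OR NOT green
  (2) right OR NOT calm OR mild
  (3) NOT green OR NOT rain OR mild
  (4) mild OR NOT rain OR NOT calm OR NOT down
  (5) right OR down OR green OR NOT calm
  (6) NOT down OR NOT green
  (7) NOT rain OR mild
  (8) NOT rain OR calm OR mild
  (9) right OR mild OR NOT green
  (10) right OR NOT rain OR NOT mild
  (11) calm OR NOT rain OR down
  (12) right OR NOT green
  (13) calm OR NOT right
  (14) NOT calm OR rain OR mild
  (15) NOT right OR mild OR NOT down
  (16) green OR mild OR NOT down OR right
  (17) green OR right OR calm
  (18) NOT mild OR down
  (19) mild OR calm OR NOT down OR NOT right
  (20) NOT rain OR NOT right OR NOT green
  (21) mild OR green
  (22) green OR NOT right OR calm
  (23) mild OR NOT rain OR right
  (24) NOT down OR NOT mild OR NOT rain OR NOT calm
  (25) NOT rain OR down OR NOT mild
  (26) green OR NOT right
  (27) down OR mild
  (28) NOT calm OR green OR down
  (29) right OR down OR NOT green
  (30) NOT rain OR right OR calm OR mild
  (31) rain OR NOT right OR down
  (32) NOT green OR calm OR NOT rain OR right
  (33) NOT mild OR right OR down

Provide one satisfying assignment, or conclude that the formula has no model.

Branch on down: set down = true.
From the singleton clause (NOT green), green = false.
From the singleton clause (mild), mild = true.
From the singleton clause (NOT right), right = false.
From the singleton clause (NOT rain), rain = false.
From the singleton clause (calm), calm = true.
This assignment satisfies each clause.

mild ↦ true, calm ↦ true, green ↦ false, down ↦ true, rain ↦ false, right ↦ false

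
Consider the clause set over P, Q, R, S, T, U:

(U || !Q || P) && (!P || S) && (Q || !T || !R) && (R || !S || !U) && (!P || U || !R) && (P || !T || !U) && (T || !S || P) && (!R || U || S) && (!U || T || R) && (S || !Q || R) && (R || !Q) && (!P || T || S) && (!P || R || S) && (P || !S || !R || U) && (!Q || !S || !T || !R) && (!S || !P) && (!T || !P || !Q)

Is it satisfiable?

Suppose P = false.
Suppose U = false.
From the singleton clause (!Q), Q = false.
Suppose T = true.
From the singleton clause (!R), R = false.
No clause remains; S is free.
A satisfying assignment: P: false, Q: false, R: false, S: true, T: true, U: false.

Yes, satisfiable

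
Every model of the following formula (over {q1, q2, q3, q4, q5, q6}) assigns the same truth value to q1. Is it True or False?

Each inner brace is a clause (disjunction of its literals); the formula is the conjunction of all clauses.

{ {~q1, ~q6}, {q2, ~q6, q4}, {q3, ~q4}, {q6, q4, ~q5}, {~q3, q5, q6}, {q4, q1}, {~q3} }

True

Suppose q1 = 0.
The clause (q4) is unit, so q4 = 1.
The clause (q3) is unit, so q3 = 1.
That conflicts with the unit clause (~q3).
So every satisfying assignment has q1 = True.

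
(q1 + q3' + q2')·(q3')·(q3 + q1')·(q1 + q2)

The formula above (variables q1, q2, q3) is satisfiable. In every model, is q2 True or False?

Suppose q2 = 0.
From the singleton clause (q3'), q3 = 0.
From the singleton clause (q1'), q1 = 0.
But (q1) is also a unit clause — contradiction.
So every satisfying assignment has q2 = True.

True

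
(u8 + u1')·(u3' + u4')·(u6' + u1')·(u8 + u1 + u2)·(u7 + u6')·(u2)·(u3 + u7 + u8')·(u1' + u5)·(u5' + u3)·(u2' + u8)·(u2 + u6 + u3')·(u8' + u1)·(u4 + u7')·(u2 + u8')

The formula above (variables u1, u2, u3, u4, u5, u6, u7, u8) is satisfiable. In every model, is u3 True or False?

Suppose u3 = 0.
(u2) alone gives u2 = 1.
(u5') alone gives u5 = 0.
(u1') alone gives u1 = 0.
(u8) alone gives u8 = 1.
But (u8') is also a unit clause — contradiction.
So every satisfying assignment has u3 = True.

True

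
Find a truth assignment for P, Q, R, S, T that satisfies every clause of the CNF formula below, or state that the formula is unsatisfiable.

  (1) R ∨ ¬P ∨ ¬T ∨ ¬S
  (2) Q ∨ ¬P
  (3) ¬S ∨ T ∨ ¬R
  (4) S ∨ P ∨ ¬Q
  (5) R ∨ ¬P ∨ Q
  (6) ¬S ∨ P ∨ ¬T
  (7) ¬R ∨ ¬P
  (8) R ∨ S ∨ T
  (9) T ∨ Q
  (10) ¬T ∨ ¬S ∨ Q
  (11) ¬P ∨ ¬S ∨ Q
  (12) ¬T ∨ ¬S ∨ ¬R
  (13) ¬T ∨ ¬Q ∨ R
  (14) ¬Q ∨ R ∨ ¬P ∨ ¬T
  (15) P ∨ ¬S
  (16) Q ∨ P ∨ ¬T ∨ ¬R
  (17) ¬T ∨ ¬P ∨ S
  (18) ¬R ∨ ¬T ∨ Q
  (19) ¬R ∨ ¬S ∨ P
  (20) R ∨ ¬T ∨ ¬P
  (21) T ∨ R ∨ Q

Try Q = False.
The clause (¬P) is unit, so P = False.
The clause (T) is unit, so T = True.
The clause (¬S) is unit, so S = False.
The clause (¬R) is unit, so R = False.
Every clause now holds.

P=False,  Q=False,  R=False,  S=False,  T=True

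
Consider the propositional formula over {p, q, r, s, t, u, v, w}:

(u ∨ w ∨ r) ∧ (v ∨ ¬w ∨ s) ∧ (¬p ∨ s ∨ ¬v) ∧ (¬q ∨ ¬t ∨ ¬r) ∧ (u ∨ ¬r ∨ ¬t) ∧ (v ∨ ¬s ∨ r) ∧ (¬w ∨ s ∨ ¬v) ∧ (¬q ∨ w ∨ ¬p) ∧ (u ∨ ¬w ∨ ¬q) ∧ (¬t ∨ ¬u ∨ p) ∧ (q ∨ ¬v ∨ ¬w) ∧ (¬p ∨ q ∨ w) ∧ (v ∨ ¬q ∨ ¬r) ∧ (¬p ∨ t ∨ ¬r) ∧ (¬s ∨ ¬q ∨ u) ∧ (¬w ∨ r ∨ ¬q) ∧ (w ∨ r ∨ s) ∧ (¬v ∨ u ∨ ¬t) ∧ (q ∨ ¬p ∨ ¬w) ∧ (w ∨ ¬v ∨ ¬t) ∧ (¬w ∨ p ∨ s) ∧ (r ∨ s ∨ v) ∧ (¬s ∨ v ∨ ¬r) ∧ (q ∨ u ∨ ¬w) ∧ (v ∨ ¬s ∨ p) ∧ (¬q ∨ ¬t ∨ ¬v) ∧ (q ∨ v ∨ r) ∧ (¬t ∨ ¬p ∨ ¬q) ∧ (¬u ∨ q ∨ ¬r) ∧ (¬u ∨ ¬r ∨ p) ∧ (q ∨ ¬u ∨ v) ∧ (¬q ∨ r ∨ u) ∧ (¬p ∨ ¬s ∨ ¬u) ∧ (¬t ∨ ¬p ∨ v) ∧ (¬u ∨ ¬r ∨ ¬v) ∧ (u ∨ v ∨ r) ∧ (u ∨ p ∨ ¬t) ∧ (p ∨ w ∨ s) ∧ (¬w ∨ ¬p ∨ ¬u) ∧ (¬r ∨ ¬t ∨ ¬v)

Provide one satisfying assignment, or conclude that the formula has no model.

p=False,  q=False,  r=False,  s=True,  t=False,  u=True,  v=True,  w=False

Try u = True.
Try t = False.
Try p = False.
The clause (¬r) is unit, so r = False.
Try v = True.
Try w = False.
The clause (s) is unit, so s = True.
Every clause is now satisfied; q is unconstrained.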